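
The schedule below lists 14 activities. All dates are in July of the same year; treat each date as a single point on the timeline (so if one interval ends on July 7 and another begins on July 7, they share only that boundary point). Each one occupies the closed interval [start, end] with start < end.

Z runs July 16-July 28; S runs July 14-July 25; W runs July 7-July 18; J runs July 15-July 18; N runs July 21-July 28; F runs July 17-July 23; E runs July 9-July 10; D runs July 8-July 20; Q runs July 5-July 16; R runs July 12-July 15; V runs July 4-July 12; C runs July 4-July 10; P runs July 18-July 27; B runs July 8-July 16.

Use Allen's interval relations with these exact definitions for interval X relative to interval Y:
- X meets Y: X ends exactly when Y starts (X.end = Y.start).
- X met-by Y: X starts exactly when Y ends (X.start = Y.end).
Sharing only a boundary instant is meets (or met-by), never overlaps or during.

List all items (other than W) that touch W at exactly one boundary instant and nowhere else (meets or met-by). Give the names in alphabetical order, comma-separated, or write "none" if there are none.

P

Target W = [July 7, July 18].
B [July 8, July 16] → during → no.
C [July 4, July 10] → overlaps → no.
D [July 8, July 20] → overlapped-by → no.
E [July 9, July 10] → during → no.
F [July 17, July 23] → overlapped-by → no.
J [July 15, July 18] → finishes → no.
N [July 21, July 28] → after → no.
P [July 18, July 27] → met-by → yes.
Q [July 5, July 16] → overlaps → no.
R [July 12, July 15] → during → no.
S [July 14, July 25] → overlapped-by → no.
V [July 4, July 12] → overlaps → no.
Z [July 16, July 28] → overlapped-by → no.
Result: P.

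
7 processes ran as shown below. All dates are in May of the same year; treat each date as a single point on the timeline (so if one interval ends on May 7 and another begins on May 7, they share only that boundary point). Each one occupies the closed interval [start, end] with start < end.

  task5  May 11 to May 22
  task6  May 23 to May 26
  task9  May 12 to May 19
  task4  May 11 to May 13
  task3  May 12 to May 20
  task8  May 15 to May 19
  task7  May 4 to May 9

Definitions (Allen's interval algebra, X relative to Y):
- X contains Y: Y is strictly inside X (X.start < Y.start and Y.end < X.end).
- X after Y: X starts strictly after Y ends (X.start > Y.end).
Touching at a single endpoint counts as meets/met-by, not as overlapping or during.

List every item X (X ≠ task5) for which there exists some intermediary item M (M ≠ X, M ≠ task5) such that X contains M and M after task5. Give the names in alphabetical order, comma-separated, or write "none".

none

Target task5 = [May 11, May 22].
Intermediaries M with M after task5: task6.
Via task6 — items with X contains task6: none.
Union: none.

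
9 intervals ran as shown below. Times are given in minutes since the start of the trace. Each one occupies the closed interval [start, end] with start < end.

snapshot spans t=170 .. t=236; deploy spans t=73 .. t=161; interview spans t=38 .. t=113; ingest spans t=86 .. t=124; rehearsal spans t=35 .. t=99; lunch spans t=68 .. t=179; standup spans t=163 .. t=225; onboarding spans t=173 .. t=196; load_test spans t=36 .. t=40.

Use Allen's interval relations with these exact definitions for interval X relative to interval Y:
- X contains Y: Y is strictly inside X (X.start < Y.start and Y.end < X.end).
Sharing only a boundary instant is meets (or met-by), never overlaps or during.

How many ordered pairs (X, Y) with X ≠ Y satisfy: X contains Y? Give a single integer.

Checking all 72 ordered pairs for relation 'contains'; matching pairs in alphabetical order:
(deploy, ingest): deploy contains ingest ✓
(lunch, deploy): lunch contains deploy ✓
(lunch, ingest): lunch contains ingest ✓
(rehearsal, load_test): rehearsal contains load_test ✓
(snapshot, onboarding): snapshot contains onboarding ✓
(standup, onboarding): standup contains onboarding ✓
Count: 6.

6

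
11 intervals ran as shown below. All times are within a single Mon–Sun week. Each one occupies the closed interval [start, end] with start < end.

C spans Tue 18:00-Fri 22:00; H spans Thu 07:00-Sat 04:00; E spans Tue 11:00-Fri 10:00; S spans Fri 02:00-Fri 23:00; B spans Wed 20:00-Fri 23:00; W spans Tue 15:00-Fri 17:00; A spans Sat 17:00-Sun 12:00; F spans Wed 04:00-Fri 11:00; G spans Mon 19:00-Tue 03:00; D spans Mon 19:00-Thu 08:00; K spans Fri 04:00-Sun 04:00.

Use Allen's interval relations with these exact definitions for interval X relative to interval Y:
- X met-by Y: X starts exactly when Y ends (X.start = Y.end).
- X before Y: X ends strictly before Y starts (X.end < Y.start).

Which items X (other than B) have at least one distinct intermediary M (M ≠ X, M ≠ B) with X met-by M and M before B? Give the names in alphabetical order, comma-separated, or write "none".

Target B = [Wed 20:00, Fri 23:00].
Intermediaries M with M before B: G.
Via G — items with X met-by G: none.
Union: none.

none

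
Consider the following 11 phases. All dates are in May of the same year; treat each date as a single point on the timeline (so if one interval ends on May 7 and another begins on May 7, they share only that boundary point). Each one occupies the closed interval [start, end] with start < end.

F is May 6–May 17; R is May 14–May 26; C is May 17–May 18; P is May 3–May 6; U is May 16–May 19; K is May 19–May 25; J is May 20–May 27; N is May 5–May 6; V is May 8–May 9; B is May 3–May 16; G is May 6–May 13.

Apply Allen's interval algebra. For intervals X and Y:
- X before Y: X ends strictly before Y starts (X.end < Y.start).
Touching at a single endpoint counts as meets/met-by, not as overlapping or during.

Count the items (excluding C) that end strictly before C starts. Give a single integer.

5

Target C = [May 17, May 18].
B [May 3, May 16] → before → counts.
F [May 6, May 17] → meets → no.
G [May 6, May 13] → before → counts.
J [May 20, May 27] → after → no.
K [May 19, May 25] → after → no.
N [May 5, May 6] → before → counts.
P [May 3, May 6] → before → counts.
R [May 14, May 26] → contains → no.
U [May 16, May 19] → contains → no.
V [May 8, May 9] → before → counts.
Total: 5.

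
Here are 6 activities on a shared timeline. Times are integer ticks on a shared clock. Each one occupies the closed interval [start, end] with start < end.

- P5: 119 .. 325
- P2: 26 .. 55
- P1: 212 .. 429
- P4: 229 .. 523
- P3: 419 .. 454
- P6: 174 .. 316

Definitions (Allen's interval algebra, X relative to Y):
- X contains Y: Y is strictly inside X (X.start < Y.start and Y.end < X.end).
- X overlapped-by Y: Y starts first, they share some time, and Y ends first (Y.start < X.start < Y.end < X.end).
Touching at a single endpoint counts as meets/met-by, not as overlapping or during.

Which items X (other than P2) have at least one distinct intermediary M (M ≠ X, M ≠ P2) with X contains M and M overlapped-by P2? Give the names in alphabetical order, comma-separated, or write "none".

Target P2 = [26, 55].
Intermediaries M with M overlapped-by P2: none.
Union: none.

none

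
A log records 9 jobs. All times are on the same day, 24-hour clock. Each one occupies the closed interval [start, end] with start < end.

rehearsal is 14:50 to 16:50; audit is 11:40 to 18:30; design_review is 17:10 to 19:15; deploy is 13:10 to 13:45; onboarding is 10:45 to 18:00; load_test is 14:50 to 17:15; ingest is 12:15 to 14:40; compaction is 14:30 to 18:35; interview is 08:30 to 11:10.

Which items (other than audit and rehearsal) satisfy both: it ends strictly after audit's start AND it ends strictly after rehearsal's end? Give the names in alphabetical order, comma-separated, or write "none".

Conditions: its end is strictly after audit's start (X.end > 11:40) AND its end is strictly after rehearsal's end (X.end > 16:50).
compaction: end 18:35 > 11:40? ✓; end 18:35 > 16:50? ✓ → yes.
deploy: end 13:45 > 11:40? ✓; end 13:45 > 16:50? ✗ → no.
design_review: end 19:15 > 11:40? ✓; end 19:15 > 16:50? ✓ → yes.
ingest: end 14:40 > 11:40? ✓; end 14:40 > 16:50? ✗ → no.
interview: end 11:10 > 11:40? ✗; end 11:10 > 16:50? ✗ → no.
load_test: end 17:15 > 11:40? ✓; end 17:15 > 16:50? ✓ → yes.
onboarding: end 18:00 > 11:40? ✓; end 18:00 > 16:50? ✓ → yes.
Result: compaction, design_review, load_test, onboarding.

compaction, design_review, load_test, onboarding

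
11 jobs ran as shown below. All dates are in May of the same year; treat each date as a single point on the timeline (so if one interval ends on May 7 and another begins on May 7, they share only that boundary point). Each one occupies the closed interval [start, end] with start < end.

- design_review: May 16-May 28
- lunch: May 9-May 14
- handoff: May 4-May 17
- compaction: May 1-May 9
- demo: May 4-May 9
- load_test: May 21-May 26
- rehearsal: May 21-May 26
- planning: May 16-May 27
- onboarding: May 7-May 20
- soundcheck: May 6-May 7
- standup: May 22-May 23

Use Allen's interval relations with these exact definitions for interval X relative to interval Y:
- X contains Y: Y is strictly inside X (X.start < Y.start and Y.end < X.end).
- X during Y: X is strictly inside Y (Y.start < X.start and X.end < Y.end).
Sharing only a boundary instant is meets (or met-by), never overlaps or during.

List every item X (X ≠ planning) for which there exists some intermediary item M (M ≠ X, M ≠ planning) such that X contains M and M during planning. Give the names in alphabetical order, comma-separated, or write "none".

design_review, load_test, rehearsal

Target planning = [May 16, May 27].
Intermediaries M with M during planning: load_test, rehearsal, standup.
Via load_test — items with X contains load_test: design_review.
Via rehearsal — items with X contains rehearsal: design_review.
Via standup — items with X contains standup: design_review, load_test, rehearsal.
Union: design_review, load_test, rehearsal.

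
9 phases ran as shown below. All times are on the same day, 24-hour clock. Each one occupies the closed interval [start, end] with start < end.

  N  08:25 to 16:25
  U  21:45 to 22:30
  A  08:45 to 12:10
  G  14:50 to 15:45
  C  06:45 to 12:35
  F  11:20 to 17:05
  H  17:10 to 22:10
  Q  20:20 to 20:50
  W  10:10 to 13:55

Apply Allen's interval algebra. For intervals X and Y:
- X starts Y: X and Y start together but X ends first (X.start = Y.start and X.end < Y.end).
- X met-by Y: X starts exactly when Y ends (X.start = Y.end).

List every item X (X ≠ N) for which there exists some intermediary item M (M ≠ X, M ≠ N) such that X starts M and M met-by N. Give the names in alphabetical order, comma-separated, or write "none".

Target N = [08:25, 16:25].
Intermediaries M with M met-by N: none.
Union: none.

none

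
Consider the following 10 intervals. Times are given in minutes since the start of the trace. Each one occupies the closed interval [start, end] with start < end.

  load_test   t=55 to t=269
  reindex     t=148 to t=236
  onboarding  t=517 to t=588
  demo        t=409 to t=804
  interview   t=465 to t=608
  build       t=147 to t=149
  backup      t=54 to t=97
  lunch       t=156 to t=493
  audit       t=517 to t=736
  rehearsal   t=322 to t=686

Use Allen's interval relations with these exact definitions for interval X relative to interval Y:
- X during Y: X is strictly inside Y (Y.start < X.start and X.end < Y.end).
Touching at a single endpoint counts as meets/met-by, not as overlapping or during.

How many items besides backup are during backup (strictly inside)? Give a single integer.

Target backup = [t=54, t=97].
audit [t=517, t=736] → after → no.
build [t=147, t=149] → after → no.
demo [t=409, t=804] → after → no.
interview [t=465, t=608] → after → no.
load_test [t=55, t=269] → overlapped-by → no.
lunch [t=156, t=493] → after → no.
onboarding [t=517, t=588] → after → no.
rehearsal [t=322, t=686] → after → no.
reindex [t=148, t=236] → after → no.
Total: 0.

0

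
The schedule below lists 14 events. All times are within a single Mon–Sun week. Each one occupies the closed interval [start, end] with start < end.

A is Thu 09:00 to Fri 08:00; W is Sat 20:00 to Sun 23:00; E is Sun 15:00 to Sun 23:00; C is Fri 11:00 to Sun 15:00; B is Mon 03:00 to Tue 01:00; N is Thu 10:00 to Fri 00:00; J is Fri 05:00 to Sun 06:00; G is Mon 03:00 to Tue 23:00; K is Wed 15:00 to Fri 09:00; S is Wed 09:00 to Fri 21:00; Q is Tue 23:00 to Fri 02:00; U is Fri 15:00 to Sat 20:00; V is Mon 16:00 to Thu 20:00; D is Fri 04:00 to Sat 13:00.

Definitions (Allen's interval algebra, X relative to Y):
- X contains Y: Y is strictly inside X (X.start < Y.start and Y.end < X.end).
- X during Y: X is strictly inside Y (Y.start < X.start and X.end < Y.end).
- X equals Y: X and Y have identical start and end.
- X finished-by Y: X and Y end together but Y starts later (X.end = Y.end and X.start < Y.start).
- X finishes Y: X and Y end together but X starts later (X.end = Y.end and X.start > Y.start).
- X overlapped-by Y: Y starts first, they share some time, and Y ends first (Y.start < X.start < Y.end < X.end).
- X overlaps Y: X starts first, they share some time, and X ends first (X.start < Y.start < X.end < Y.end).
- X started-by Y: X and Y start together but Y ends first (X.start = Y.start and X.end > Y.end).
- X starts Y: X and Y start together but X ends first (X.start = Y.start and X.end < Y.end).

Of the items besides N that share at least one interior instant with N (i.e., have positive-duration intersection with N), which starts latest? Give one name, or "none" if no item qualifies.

Target N = [Thu 10:00, Fri 00:00].
A [Thu 09:00, Fri 08:00] → contains → candidate.
B [Mon 03:00, Tue 01:00] → before → excluded.
C [Fri 11:00, Sun 15:00] → after → excluded.
D [Fri 04:00, Sat 13:00] → after → excluded.
E [Sun 15:00, Sun 23:00] → after → excluded.
G [Mon 03:00, Tue 23:00] → before → excluded.
J [Fri 05:00, Sun 06:00] → after → excluded.
K [Wed 15:00, Fri 09:00] → contains → candidate.
Q [Tue 23:00, Fri 02:00] → contains → candidate.
S [Wed 09:00, Fri 21:00] → contains → candidate.
U [Fri 15:00, Sat 20:00] → after → excluded.
V [Mon 16:00, Thu 20:00] → overlaps → candidate.
W [Sat 20:00, Sun 23:00] → after → excluded.
Among candidates, latest start is Thu 09:00 → A.

A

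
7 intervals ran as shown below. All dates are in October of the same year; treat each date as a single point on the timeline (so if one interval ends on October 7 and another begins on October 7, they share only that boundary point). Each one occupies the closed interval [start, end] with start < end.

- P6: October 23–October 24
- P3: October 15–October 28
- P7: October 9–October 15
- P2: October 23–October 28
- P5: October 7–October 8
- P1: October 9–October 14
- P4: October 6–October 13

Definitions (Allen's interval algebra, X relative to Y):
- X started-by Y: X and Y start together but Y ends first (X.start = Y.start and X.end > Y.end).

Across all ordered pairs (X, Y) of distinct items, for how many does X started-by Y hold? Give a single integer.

2

Checking all 42 ordered pairs for relation 'started-by'; matching pairs in alphabetical order:
(P2, P6): P2 started-by P6 ✓
(P7, P1): P7 started-by P1 ✓
Count: 2.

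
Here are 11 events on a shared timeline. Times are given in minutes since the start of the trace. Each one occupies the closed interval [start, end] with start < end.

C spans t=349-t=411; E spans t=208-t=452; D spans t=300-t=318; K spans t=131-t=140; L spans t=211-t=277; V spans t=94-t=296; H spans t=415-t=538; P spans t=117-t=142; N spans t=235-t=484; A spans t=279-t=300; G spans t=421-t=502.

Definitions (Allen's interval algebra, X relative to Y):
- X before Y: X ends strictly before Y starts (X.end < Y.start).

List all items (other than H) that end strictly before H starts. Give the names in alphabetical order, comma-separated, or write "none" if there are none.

A, C, D, K, L, P, V

Target H = [t=415, t=538].
A [t=279, t=300] → before → yes.
C [t=349, t=411] → before → yes.
D [t=300, t=318] → before → yes.
E [t=208, t=452] → overlaps → no.
G [t=421, t=502] → during → no.
K [t=131, t=140] → before → yes.
L [t=211, t=277] → before → yes.
N [t=235, t=484] → overlaps → no.
P [t=117, t=142] → before → yes.
V [t=94, t=296] → before → yes.
Result: A, C, D, K, L, P, V.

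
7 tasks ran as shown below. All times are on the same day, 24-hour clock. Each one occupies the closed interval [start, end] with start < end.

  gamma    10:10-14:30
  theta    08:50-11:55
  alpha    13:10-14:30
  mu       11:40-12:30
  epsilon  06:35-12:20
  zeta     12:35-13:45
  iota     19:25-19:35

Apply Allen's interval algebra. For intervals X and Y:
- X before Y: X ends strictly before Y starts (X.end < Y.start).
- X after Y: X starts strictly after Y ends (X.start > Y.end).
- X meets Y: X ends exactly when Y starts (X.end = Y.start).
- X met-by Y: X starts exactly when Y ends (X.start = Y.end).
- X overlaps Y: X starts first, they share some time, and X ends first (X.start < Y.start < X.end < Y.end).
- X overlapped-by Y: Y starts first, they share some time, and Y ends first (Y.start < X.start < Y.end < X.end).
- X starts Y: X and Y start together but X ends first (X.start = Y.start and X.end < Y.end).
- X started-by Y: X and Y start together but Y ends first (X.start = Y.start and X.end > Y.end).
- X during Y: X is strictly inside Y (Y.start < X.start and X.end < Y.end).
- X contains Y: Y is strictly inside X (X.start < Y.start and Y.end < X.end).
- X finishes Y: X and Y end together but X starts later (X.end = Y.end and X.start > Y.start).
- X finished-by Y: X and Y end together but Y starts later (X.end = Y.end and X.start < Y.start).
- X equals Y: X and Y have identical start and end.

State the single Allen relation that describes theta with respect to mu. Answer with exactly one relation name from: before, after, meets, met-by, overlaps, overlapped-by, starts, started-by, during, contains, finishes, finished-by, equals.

theta = [08:50, 11:55]; mu = [11:40, 12:30].
Compare endpoints: theta.start < mu.start, theta.start < mu.end, theta.end > mu.start, theta.end < mu.end.
That pattern is 'overlaps'.

overlaps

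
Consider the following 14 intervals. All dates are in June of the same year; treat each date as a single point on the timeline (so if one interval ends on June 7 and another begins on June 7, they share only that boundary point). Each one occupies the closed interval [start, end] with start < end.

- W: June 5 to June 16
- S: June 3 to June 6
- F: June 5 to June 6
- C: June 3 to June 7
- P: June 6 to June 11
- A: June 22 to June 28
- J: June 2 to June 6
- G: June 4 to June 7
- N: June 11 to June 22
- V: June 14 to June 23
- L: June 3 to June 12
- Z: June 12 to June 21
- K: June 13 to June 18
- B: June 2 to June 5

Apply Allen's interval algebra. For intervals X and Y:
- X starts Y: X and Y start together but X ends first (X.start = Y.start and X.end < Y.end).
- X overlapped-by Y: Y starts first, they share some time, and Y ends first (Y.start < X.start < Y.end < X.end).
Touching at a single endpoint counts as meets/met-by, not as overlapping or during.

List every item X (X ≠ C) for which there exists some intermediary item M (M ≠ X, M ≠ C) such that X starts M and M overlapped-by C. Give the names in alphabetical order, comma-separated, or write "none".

F

Target C = [June 3, June 7].
Intermediaries M with M overlapped-by C: P, W.
Via P — items with X starts P: none.
Via W — items with X starts W: F.
Union: F.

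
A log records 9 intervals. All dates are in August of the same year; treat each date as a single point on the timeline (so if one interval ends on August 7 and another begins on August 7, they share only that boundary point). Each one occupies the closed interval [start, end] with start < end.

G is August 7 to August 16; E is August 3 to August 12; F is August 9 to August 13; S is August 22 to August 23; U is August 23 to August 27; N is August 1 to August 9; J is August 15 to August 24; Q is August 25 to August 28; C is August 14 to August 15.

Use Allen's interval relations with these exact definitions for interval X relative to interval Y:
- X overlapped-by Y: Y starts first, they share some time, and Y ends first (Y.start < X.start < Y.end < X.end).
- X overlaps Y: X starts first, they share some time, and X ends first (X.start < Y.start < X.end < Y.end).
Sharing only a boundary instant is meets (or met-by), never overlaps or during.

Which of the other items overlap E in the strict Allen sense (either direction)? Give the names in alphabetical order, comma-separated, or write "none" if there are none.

F, G, N

Target E = [August 3, August 12].
C [August 14, August 15] → after → no.
F [August 9, August 13] → overlapped-by → yes.
G [August 7, August 16] → overlapped-by → yes.
J [August 15, August 24] → after → no.
N [August 1, August 9] → overlaps → yes.
Q [August 25, August 28] → after → no.
S [August 22, August 23] → after → no.
U [August 23, August 27] → after → no.
Result: F, G, N.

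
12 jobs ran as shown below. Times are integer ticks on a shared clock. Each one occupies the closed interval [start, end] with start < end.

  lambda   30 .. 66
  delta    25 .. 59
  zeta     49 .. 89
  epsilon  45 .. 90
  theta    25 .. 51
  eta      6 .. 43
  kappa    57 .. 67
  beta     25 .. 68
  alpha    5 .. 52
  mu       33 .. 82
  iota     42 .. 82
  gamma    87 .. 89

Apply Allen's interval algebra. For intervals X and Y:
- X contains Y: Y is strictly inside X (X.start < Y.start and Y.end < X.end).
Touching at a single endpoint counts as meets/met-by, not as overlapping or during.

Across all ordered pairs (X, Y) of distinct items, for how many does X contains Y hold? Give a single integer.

Checking all 132 ordered pairs for relation 'contains'; matching pairs in alphabetical order:
(alpha, eta): alpha contains eta ✓
(alpha, theta): alpha contains theta ✓
(beta, kappa): beta contains kappa ✓
(beta, lambda): beta contains lambda ✓
(epsilon, gamma): epsilon contains gamma ✓
(epsilon, kappa): epsilon contains kappa ✓
(epsilon, zeta): epsilon contains zeta ✓
(iota, kappa): iota contains kappa ✓
(mu, kappa): mu contains kappa ✓
(zeta, kappa): zeta contains kappa ✓
Count: 10.

10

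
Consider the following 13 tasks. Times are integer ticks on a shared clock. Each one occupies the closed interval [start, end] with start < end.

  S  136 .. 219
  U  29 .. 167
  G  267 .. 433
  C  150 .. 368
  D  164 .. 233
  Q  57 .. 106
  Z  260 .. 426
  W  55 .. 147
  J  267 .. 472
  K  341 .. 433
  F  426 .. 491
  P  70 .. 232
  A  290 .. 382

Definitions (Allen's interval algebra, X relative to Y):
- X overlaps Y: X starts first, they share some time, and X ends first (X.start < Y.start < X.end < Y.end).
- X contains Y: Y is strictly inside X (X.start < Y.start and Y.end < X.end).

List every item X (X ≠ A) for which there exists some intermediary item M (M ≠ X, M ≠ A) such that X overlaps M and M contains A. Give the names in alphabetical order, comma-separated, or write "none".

Target A = [290, 382].
Intermediaries M with M contains A: G, J, Z.
Via G — items with X overlaps G: C, Z.
Via J — items with X overlaps J: C, Z.
Via Z — items with X overlaps Z: C.
Union: C, Z.

C, Z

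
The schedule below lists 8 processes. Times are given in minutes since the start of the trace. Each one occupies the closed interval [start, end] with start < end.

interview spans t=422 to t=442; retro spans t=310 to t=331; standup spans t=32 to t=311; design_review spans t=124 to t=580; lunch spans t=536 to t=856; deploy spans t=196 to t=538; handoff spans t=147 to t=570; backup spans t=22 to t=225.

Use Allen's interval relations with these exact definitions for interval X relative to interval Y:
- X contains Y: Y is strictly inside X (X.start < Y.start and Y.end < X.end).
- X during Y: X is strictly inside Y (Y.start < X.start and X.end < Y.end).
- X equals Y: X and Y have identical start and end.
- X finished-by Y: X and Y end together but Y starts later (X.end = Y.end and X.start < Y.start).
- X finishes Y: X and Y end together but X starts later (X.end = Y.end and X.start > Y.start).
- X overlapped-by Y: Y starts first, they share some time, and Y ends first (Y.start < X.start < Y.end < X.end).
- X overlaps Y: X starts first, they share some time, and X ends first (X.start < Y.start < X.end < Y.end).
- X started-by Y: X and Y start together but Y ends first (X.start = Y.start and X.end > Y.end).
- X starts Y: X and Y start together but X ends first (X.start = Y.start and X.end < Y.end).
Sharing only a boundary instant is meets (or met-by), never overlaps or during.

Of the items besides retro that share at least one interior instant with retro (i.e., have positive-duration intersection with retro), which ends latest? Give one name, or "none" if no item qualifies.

Target retro = [t=310, t=331].
backup [t=22, t=225] → before → excluded.
deploy [t=196, t=538] → contains → candidate.
design_review [t=124, t=580] → contains → candidate.
handoff [t=147, t=570] → contains → candidate.
interview [t=422, t=442] → after → excluded.
lunch [t=536, t=856] → after → excluded.
standup [t=32, t=311] → overlaps → candidate.
Among candidates, latest end is t=580 → design_review.

design_review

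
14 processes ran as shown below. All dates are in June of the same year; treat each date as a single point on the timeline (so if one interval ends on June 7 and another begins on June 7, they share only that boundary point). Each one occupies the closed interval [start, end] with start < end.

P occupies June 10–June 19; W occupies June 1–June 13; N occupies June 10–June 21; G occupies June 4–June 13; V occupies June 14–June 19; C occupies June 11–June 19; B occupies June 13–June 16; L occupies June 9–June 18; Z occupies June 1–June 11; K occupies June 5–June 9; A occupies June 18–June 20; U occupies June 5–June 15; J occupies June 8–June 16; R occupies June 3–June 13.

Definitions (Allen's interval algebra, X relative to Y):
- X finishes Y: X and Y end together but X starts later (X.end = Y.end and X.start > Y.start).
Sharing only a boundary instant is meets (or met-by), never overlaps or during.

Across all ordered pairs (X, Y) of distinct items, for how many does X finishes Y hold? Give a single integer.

7

Checking all 182 ordered pairs for relation 'finishes'; matching pairs in alphabetical order:
(B, J): B finishes J ✓
(C, P): C finishes P ✓
(G, R): G finishes R ✓
(G, W): G finishes W ✓
(R, W): R finishes W ✓
(V, C): V finishes C ✓
(V, P): V finishes P ✓
Count: 7.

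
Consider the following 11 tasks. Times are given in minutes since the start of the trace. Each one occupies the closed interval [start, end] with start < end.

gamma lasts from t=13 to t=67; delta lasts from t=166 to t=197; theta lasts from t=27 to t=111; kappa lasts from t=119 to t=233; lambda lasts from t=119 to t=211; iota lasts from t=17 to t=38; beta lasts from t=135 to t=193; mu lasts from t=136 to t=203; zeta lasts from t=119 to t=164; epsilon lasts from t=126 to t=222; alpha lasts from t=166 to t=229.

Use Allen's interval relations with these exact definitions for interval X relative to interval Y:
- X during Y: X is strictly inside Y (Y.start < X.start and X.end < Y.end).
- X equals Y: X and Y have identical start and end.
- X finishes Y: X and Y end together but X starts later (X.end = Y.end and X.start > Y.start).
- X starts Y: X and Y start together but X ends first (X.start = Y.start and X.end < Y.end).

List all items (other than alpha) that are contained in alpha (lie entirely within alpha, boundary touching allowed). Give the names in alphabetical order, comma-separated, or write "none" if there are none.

delta

Target alpha = [t=166, t=229].
beta [t=135, t=193] → overlaps → no.
delta [t=166, t=197] → starts → yes.
epsilon [t=126, t=222] → overlaps → no.
gamma [t=13, t=67] → before → no.
iota [t=17, t=38] → before → no.
kappa [t=119, t=233] → contains → no.
lambda [t=119, t=211] → overlaps → no.
mu [t=136, t=203] → overlaps → no.
theta [t=27, t=111] → before → no.
zeta [t=119, t=164] → before → no.
Result: delta.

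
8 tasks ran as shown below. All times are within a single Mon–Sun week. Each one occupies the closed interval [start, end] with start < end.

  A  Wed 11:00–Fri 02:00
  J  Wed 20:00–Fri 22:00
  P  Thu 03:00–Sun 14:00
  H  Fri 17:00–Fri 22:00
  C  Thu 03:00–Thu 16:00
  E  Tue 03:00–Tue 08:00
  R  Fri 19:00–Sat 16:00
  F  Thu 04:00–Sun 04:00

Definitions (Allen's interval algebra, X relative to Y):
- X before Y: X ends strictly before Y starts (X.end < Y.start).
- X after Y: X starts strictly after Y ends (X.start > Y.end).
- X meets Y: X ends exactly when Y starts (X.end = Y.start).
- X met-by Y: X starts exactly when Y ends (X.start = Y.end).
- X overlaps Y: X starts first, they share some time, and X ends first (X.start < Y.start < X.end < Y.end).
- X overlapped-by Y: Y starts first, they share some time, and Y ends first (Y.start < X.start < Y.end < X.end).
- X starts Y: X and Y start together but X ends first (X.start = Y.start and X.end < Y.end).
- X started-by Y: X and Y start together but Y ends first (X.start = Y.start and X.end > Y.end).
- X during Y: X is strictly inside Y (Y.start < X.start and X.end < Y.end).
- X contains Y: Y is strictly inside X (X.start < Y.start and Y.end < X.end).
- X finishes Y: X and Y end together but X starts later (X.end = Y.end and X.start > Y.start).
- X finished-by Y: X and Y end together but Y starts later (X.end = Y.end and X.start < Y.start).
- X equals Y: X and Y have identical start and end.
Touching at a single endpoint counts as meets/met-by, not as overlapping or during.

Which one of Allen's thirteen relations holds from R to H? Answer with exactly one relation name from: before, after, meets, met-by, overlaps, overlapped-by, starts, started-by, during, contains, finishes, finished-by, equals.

R = [Fri 19:00, Sat 16:00]; H = [Fri 17:00, Fri 22:00].
Compare endpoints: R.start > H.start, R.start < H.end, R.end > H.start, R.end > H.end.
That pattern is 'overlapped-by'.

overlapped-by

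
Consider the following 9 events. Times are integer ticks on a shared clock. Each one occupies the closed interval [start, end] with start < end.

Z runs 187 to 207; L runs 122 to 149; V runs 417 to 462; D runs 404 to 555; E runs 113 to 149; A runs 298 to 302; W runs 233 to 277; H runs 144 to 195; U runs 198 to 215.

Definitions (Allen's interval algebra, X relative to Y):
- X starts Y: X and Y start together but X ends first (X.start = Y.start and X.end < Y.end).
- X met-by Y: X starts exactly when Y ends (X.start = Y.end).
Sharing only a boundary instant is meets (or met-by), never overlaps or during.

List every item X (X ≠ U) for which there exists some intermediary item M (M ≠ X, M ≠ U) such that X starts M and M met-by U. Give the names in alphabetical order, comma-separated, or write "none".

none

Target U = [198, 215].
Intermediaries M with M met-by U: none.
Union: none.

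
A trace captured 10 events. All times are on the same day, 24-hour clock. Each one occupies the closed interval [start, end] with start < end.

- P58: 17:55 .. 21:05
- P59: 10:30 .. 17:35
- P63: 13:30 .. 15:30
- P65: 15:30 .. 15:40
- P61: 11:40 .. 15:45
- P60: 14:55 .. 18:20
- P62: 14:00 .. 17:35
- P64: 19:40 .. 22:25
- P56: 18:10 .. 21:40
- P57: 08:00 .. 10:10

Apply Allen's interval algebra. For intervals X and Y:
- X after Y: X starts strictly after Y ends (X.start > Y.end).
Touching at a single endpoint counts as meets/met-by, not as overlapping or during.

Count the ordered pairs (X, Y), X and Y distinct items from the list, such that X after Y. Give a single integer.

25

Checking all 90 ordered pairs for relation 'after'; matching pairs in alphabetical order:
(P56, P57): P56 after P57 ✓
(P56, P59): P56 after P59 ✓
(P56, P61): P56 after P61 ✓
(P56, P62): P56 after P62 ✓
(P56, P63): P56 after P63 ✓
(P56, P65): P56 after P65 ✓
(P58, P57): P58 after P57 ✓
(P58, P59): P58 after P59 ✓
(P58, P61): P58 after P61 ✓
(P58, P62): P58 after P62 ✓
(P58, P63): P58 after P63 ✓
(P58, P65): P58 after P65 ✓
(P59, P57): P59 after P57 ✓
(P60, P57): P60 after P57 ✓
(P61, P57): P61 after P57 ✓
(P62, P57): P62 after P57 ✓
(P63, P57): P63 after P57 ✓
(P64, P57): P64 after P57 ✓
(P64, P59): P64 after P59 ✓
(P64, P60): P64 after P60 ✓
(P64, P61): P64 after P61 ✓
(P64, P62): P64 after P62 ✓
(P64, P63): P64 after P63 ✓
(P64, P65): P64 after P65 ✓
... plus 1 further pairs not listed.
Count: 25.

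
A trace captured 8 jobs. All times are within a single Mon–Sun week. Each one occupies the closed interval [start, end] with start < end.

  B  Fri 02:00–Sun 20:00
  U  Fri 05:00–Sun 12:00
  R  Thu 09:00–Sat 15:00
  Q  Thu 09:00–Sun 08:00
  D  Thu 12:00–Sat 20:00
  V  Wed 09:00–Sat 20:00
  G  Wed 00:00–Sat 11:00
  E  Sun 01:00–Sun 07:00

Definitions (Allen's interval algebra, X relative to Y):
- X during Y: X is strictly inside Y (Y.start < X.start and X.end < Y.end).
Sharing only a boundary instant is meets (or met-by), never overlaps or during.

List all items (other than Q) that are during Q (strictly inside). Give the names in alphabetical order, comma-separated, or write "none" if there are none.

Target Q = [Thu 09:00, Sun 08:00].
B [Fri 02:00, Sun 20:00] → overlapped-by → no.
D [Thu 12:00, Sat 20:00] → during → yes.
E [Sun 01:00, Sun 07:00] → during → yes.
G [Wed 00:00, Sat 11:00] → overlaps → no.
R [Thu 09:00, Sat 15:00] → starts → no.
U [Fri 05:00, Sun 12:00] → overlapped-by → no.
V [Wed 09:00, Sat 20:00] → overlaps → no.
Result: D, E.

D, E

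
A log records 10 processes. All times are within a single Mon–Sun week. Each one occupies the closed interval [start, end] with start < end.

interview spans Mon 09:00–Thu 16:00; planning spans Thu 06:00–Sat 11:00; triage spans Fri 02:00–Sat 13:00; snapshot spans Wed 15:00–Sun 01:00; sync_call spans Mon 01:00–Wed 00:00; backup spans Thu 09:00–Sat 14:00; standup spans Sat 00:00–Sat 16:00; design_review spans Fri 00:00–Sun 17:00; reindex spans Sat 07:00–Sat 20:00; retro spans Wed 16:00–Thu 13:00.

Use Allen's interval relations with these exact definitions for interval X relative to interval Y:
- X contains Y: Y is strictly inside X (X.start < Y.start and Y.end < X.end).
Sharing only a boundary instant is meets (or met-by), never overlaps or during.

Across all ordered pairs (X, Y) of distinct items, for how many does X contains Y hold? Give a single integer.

Checking all 90 ordered pairs for relation 'contains'; matching pairs in alphabetical order:
(backup, triage): backup contains triage ✓
(design_review, reindex): design_review contains reindex ✓
(design_review, standup): design_review contains standup ✓
(design_review, triage): design_review contains triage ✓
(interview, retro): interview contains retro ✓
(snapshot, backup): snapshot contains backup ✓
(snapshot, planning): snapshot contains planning ✓
(snapshot, reindex): snapshot contains reindex ✓
(snapshot, retro): snapshot contains retro ✓
(snapshot, standup): snapshot contains standup ✓
(snapshot, triage): snapshot contains triage ✓
Count: 11.

11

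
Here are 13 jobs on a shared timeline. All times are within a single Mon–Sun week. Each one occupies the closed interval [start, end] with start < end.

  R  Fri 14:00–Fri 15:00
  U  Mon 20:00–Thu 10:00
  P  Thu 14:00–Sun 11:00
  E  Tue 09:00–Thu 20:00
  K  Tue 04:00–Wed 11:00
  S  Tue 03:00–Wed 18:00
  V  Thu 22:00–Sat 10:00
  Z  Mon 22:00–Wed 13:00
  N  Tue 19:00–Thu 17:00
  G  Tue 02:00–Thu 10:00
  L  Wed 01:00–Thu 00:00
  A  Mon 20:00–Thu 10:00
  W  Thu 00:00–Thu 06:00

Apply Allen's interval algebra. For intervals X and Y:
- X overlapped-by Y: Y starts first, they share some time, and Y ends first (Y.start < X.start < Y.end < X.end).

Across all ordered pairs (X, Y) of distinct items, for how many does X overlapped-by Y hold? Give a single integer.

19

Checking all 156 ordered pairs for relation 'overlapped-by'; matching pairs in alphabetical order:
(E, A): E overlapped-by A ✓
(E, G): E overlapped-by G ✓
(E, K): E overlapped-by K ✓
(E, S): E overlapped-by S ✓
(E, U): E overlapped-by U ✓
(E, Z): E overlapped-by Z ✓
(G, Z): G overlapped-by Z ✓
(L, K): L overlapped-by K ✓
(L, S): L overlapped-by S ✓
(L, Z): L overlapped-by Z ✓
(N, A): N overlapped-by A ✓
(N, G): N overlapped-by G ✓
(N, K): N overlapped-by K ✓
(N, S): N overlapped-by S ✓
(N, U): N overlapped-by U ✓
(N, Z): N overlapped-by Z ✓
(P, E): P overlapped-by E ✓
(P, N): P overlapped-by N ✓
(S, Z): S overlapped-by Z ✓
Count: 19.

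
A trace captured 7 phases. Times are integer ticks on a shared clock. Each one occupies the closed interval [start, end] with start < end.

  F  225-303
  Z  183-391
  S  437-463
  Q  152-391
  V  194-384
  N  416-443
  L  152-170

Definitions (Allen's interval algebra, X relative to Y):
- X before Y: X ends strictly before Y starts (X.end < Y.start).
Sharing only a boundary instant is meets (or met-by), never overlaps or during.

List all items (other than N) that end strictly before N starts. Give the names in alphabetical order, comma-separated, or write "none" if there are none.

Target N = [416, 443].
F [225, 303] → before → yes.
L [152, 170] → before → yes.
Q [152, 391] → before → yes.
S [437, 463] → overlapped-by → no.
V [194, 384] → before → yes.
Z [183, 391] → before → yes.
Result: F, L, Q, V, Z.

F, L, Q, V, Z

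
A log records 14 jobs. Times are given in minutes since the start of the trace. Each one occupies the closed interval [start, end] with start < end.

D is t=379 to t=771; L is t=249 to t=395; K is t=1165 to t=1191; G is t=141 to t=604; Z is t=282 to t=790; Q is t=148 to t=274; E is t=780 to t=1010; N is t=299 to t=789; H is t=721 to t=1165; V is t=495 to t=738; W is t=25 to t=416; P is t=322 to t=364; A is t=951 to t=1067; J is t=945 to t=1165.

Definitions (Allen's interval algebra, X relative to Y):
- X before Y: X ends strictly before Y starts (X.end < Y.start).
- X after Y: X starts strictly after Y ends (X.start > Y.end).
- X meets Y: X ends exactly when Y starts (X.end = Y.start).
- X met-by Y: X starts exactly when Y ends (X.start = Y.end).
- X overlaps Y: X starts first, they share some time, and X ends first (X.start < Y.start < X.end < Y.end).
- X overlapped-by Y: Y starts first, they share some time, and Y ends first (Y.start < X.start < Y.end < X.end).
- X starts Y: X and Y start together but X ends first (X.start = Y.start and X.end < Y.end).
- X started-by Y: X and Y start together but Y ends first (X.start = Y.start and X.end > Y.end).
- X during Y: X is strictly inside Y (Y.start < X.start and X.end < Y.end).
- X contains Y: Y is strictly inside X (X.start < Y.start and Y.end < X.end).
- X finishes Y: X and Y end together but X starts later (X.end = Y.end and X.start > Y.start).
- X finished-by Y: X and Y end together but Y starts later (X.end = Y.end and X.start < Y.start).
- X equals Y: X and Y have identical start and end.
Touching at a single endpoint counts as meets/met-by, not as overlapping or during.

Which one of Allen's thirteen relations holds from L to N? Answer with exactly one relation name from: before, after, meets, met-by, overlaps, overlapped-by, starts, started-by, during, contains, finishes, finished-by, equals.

overlaps

L = [t=249, t=395]; N = [t=299, t=789].
Compare endpoints: L.start < N.start, L.start < N.end, L.end > N.start, L.end < N.end.
That pattern is 'overlaps'.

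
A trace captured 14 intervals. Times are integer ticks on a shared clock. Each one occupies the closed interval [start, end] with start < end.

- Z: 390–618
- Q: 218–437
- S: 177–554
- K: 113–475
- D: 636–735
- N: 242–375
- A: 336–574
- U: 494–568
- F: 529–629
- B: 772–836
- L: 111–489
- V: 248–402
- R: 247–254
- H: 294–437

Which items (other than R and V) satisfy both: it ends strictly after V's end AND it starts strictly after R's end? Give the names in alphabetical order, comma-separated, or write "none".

Conditions: its end is strictly after V's end (X.end > 402) AND its start is strictly after R's end (X.start > 254).
A: end 574 > 402? ✓; start 336 > 254? ✓ → yes.
B: end 836 > 402? ✓; start 772 > 254? ✓ → yes.
D: end 735 > 402? ✓; start 636 > 254? ✓ → yes.
F: end 629 > 402? ✓; start 529 > 254? ✓ → yes.
H: end 437 > 402? ✓; start 294 > 254? ✓ → yes.
K: end 475 > 402? ✓; start 113 > 254? ✗ → no.
L: end 489 > 402? ✓; start 111 > 254? ✗ → no.
N: end 375 > 402? ✗; start 242 > 254? ✗ → no.
Q: end 437 > 402? ✓; start 218 > 254? ✗ → no.
S: end 554 > 402? ✓; start 177 > 254? ✗ → no.
U: end 568 > 402? ✓; start 494 > 254? ✓ → yes.
Z: end 618 > 402? ✓; start 390 > 254? ✓ → yes.
Result: A, B, D, F, H, U, Z.

A, B, D, F, H, U, Z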